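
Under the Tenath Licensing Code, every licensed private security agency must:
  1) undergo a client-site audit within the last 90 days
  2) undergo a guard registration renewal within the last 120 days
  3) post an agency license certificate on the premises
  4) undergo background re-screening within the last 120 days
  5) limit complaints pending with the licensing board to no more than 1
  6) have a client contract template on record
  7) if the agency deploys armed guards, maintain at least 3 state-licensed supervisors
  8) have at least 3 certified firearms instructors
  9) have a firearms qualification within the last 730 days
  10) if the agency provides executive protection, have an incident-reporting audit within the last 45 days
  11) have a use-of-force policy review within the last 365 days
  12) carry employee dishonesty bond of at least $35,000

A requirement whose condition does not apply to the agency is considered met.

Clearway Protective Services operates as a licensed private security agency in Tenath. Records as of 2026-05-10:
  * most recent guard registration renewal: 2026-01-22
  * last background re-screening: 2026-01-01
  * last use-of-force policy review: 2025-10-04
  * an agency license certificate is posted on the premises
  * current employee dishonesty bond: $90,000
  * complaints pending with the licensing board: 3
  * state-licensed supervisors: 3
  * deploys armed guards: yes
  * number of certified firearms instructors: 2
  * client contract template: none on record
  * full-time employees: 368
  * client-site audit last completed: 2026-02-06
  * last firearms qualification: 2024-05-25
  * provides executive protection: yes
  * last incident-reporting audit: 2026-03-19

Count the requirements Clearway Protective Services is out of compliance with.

6

1. client-site audit 93 days ago vs limit 90 → not met
2. guard registration renewal 108 days ago vs limit 120 → met
3. agency license certificate present → met
4. background re-screening 129 days ago vs limit 120 → not met
5. complaints pending with the licensing board 3 > 1 → not met
6. client contract template absent → not met
7. condition 'deploys armed guards' holds; state-licensed supervisors 3 ≥ 3 → met
8. certified firearms instructors 2 < 3 → not met
9. firearms qualification 715 days ago vs limit 730 → met
10. condition 'provides executive protection' holds; incident-reporting audit 52 days ago vs limit 45 → not met
11. use-of-force policy review 218 days ago vs limit 365 → met
12. employee dishonesty bond $90,000 ≥ $35,000 → met
Not met: 6 of 12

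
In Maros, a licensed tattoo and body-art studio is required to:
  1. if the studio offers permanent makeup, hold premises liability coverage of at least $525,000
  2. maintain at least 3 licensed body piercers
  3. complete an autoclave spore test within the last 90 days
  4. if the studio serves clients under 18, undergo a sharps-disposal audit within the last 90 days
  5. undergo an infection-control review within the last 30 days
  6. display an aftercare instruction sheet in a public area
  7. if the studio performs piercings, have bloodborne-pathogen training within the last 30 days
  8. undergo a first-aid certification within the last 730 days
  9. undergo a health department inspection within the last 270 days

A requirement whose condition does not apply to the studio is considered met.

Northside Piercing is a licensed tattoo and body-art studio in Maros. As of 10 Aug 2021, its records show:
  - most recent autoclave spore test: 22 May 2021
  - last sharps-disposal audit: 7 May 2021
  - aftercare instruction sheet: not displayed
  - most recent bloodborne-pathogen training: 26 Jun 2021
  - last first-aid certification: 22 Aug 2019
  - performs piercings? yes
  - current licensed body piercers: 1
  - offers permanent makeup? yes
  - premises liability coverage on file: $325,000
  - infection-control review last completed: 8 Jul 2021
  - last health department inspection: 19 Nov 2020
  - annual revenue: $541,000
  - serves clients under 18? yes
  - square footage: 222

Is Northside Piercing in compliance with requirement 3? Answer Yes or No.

3. autoclave spore test 80 days ago vs limit 90 → met

Yes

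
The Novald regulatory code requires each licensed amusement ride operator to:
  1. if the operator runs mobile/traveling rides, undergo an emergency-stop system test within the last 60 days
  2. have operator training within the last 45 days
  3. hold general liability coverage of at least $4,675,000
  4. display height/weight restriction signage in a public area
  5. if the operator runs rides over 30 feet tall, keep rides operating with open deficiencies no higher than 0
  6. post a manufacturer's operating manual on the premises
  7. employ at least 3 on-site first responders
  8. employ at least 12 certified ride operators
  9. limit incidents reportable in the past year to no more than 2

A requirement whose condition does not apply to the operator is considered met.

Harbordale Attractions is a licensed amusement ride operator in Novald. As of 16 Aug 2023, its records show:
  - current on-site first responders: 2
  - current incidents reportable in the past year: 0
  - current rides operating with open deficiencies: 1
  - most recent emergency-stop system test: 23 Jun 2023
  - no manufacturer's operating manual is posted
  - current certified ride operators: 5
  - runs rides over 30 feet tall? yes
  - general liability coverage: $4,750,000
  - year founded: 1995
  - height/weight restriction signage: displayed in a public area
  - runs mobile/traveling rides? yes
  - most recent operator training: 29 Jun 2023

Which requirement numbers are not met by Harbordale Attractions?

2, 5, 6, 7, 8

1. condition 'runs mobile/traveling rides' holds; emergency-stop system test 54 days ago vs limit 60 → met
2. operator training 48 days ago vs limit 45 → not met
3. general liability coverage $4,750,000 ≥ $4,675,000 → met
4. height/weight restriction signage present → met
5. condition 'runs rides over 30 feet tall' holds; rides operating with open deficiencies 1 > 0 → not met
6. manufacturer's operating manual absent → not met
7. on-site first responders 2 < 3 → not met
8. certified ride operators 5 < 12 → not met
9. incidents reportable in the past year 0 ≤ 2 → met
Not met: 2, 5, 6, 7, 8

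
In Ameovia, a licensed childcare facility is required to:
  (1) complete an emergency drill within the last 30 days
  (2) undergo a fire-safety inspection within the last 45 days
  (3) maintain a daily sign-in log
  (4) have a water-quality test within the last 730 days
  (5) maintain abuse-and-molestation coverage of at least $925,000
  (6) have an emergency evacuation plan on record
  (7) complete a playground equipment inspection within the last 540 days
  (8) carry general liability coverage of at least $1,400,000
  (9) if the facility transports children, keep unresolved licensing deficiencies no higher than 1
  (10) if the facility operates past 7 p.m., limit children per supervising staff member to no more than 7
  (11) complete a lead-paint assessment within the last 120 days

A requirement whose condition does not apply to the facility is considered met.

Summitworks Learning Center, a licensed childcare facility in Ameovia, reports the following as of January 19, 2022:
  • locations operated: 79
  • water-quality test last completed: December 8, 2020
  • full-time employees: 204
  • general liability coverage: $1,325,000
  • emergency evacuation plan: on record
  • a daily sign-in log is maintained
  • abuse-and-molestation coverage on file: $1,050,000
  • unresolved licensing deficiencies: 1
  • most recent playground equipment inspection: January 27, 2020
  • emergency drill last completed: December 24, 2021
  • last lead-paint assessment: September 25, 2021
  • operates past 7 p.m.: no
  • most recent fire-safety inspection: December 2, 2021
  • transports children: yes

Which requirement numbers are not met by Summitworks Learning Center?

2, 7, 8

1. emergency drill 26 days ago vs limit 30 → met
2. fire-safety inspection 48 days ago vs limit 45 → not met
3. daily sign-in log present → met
4. water-quality test 407 days ago vs limit 730 → met
5. abuse-and-molestation coverage $1,050,000 ≥ $925,000 → met
6. emergency evacuation plan present → met
7. playground equipment inspection 723 days ago vs limit 540 → not met
8. general liability coverage $1,325,000 < $1,400,000 → not met
9. condition 'transports children' holds; unresolved licensing deficiencies 1 ≤ 1 → met
10. condition 'operates past 7 p.m.' does not hold → requirement n/a → met
11. lead-paint assessment 116 days ago vs limit 120 → met
Not met: 2, 7, 8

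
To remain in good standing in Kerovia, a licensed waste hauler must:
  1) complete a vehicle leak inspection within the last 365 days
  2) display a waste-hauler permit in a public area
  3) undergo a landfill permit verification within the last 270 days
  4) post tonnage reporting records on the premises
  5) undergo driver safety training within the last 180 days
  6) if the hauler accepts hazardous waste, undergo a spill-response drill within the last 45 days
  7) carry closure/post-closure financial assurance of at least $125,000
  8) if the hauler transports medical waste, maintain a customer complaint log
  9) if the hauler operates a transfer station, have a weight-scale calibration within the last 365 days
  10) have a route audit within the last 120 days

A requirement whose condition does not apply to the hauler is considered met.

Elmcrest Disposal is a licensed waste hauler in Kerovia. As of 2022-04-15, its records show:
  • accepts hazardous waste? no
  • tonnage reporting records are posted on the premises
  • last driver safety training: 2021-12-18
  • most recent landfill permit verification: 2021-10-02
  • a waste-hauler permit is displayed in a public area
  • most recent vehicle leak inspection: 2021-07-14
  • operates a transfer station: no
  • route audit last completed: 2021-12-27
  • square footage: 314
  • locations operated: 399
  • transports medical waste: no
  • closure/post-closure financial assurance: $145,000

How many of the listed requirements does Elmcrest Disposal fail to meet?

1. vehicle leak inspection 275 days ago vs limit 365 → met
2. waste-hauler permit present → met
3. landfill permit verification 195 days ago vs limit 270 → met
4. tonnage reporting records present → met
5. driver safety training 118 days ago vs limit 180 → met
6. condition 'accepts hazardous waste' does not hold → requirement n/a → met
7. closure/post-closure financial assurance $145,000 ≥ $125,000 → met
8. condition 'transports medical waste' does not hold → requirement n/a → met
9. condition 'operates a transfer station' does not hold → requirement n/a → met
10. route audit 109 days ago vs limit 120 → met
Not met: 0 of 10

0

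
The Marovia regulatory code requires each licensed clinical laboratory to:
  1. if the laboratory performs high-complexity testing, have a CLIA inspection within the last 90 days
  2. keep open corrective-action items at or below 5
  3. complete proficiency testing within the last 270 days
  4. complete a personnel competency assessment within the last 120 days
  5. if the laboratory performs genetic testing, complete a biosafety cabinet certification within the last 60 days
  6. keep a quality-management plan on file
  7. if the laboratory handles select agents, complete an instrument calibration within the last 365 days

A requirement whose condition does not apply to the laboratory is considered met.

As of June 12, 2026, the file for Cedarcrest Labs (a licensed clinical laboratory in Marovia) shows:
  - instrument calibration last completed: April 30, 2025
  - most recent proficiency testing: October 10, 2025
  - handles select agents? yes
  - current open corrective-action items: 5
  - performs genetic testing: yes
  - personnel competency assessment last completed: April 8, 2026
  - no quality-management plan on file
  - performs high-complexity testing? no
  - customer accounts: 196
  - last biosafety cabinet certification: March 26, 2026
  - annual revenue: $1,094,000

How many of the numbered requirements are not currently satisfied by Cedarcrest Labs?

3

1. condition 'performs high-complexity testing' does not hold → requirement n/a → met
2. open corrective-action items 5 ≤ 5 → met
3. proficiency testing 245 days ago vs limit 270 → met
4. personnel competency assessment 65 days ago vs limit 120 → met
5. condition 'performs genetic testing' holds; biosafety cabinet certification 78 days ago vs limit 60 → not met
6. quality-management plan absent → not met
7. condition 'handles select agents' holds; instrument calibration 408 days ago vs limit 365 → not met
Not met: 3 of 7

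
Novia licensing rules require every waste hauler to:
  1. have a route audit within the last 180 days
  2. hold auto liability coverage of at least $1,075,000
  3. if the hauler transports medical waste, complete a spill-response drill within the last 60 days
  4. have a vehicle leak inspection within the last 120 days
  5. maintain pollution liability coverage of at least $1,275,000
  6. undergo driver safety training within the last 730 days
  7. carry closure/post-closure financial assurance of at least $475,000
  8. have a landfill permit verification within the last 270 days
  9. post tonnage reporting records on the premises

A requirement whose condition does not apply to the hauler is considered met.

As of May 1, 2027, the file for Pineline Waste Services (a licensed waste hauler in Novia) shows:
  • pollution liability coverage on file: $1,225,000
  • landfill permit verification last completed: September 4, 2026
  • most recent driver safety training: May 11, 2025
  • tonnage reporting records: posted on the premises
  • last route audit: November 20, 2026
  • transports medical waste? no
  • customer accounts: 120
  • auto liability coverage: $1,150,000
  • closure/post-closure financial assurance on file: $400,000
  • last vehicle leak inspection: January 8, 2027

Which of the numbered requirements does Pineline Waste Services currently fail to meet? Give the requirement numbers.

5, 7

1. route audit 162 days ago vs limit 180 → met
2. auto liability coverage $1,150,000 ≥ $1,075,000 → met
3. condition 'transports medical waste' does not hold → requirement n/a → met
4. vehicle leak inspection 113 days ago vs limit 120 → met
5. pollution liability coverage $1,225,000 < $1,275,000 → not met
6. driver safety training 720 days ago vs limit 730 → met
7. closure/post-closure financial assurance $400,000 < $475,000 → not met
8. landfill permit verification 239 days ago vs limit 270 → met
9. tonnage reporting records present → met
Not met: 5, 7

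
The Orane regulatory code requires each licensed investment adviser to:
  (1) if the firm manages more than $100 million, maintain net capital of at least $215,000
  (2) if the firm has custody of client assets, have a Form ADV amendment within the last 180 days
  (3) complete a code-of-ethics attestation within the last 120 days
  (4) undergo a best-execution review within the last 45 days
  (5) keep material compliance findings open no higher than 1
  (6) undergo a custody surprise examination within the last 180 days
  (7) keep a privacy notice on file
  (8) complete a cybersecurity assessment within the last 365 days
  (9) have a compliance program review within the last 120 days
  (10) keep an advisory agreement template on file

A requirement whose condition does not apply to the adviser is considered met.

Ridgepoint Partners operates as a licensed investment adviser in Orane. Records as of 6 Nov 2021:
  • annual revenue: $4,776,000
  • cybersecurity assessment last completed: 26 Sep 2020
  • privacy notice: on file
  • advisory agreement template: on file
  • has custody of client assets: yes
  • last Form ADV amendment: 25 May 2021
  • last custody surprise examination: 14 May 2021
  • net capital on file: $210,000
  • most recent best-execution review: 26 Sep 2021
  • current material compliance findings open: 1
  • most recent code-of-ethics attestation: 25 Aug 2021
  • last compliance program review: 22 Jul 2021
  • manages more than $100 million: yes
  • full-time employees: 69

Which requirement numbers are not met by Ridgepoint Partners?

1, 8

1. condition 'manages more than $100 million' holds; net capital $210,000 < $215,000 → not met
2. condition 'has custody of client assets' holds; Form ADV amendment 165 days ago vs limit 180 → met
3. code-of-ethics attestation 73 days ago vs limit 120 → met
4. best-execution review 41 days ago vs limit 45 → met
5. material compliance findings open 1 ≤ 1 → met
6. custody surprise examination 176 days ago vs limit 180 → met
7. privacy notice present → met
8. cybersecurity assessment 406 days ago vs limit 365 → not met
9. compliance program review 107 days ago vs limit 120 → met
10. advisory agreement template present → met
Not met: 1, 8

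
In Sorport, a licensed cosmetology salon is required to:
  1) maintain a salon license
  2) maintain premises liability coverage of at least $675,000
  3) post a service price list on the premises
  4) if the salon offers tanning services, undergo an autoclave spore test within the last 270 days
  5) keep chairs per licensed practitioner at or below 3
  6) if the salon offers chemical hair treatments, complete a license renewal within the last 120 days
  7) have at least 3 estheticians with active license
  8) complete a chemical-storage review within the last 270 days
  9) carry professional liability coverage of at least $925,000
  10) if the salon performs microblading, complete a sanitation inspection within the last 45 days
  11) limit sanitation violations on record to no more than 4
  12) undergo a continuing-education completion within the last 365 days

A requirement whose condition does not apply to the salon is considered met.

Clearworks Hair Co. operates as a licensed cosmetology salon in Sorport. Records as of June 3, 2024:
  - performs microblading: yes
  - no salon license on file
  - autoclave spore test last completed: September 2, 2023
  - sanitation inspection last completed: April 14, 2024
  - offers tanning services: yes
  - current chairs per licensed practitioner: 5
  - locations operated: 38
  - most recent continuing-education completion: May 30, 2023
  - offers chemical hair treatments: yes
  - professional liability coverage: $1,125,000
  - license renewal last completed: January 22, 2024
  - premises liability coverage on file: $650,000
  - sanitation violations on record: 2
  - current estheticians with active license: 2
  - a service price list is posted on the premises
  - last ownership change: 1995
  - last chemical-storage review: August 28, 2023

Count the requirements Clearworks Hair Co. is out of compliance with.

9

1. salon license absent → not met
2. premises liability coverage $650,000 < $675,000 → not met
3. service price list present → met
4. condition 'offers tanning services' holds; autoclave spore test 275 days ago vs limit 270 → not met
5. chairs per licensed practitioner 5 > 3 → not met
6. condition 'offers chemical hair treatments' holds; license renewal 133 days ago vs limit 120 → not met
7. estheticians with active license 2 < 3 → not met
8. chemical-storage review 280 days ago vs limit 270 → not met
9. professional liability coverage $1,125,000 ≥ $925,000 → met
10. condition 'performs microblading' holds; sanitation inspection 50 days ago vs limit 45 → not met
11. sanitation violations on record 2 ≤ 4 → met
12. continuing-education completion 370 days ago vs limit 365 → not met
Not met: 9 of 12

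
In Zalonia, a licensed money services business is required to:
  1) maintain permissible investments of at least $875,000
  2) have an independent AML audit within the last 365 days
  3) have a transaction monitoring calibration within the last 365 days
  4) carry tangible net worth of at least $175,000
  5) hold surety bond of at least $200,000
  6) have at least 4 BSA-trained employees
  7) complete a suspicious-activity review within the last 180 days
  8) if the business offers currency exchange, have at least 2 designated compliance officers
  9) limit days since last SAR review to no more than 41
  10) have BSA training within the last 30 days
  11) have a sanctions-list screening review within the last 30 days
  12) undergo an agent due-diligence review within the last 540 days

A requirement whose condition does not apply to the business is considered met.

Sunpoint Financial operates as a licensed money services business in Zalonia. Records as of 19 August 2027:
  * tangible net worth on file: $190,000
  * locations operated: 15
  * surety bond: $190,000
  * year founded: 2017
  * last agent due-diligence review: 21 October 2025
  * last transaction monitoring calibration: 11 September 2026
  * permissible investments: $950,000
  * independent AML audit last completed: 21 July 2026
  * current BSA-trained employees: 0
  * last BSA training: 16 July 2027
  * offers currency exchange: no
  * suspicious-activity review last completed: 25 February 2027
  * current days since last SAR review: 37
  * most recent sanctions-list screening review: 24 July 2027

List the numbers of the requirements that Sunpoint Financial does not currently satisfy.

2, 5, 6, 10, 12

1. permissible investments $950,000 ≥ $875,000 → met
2. independent AML audit 394 days ago vs limit 365 → not met
3. transaction monitoring calibration 342 days ago vs limit 365 → met
4. tangible net worth $190,000 ≥ $175,000 → met
5. surety bond $190,000 < $200,000 → not met
6. BSA-trained employees 0 < 4 → not met
7. suspicious-activity review 175 days ago vs limit 180 → met
8. condition 'offers currency exchange' does not hold → requirement n/a → met
9. days since last SAR review 37 ≤ 41 → met
10. BSA training 34 days ago vs limit 30 → not met
11. sanctions-list screening review 26 days ago vs limit 30 → met
12. agent due-diligence review 667 days ago vs limit 540 → not met
Not met: 2, 5, 6, 10, 12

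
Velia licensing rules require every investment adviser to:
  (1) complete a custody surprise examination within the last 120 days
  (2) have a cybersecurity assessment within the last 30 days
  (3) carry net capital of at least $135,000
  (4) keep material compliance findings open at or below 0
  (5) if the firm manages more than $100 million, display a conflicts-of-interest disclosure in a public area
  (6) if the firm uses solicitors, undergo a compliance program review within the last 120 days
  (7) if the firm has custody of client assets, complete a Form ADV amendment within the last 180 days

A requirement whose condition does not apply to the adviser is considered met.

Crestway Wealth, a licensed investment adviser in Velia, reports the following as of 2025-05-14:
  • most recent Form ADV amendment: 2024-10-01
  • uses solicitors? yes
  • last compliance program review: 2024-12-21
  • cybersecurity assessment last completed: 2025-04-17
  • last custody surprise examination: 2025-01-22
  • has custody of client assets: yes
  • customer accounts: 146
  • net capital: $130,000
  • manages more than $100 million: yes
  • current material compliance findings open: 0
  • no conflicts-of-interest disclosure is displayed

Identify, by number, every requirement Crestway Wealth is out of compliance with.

3, 5, 6, 7

1. custody surprise examination 112 days ago vs limit 120 → met
2. cybersecurity assessment 27 days ago vs limit 30 → met
3. net capital $130,000 < $135,000 → not met
4. material compliance findings open 0 ≤ 0 → met
5. condition 'manages more than $100 million' holds; conflicts-of-interest disclosure absent → not met
6. condition 'uses solicitors' holds; compliance program review 144 days ago vs limit 120 → not met
7. condition 'has custody of client assets' holds; Form ADV amendment 225 days ago vs limit 180 → not met
Not met: 3, 5, 6, 7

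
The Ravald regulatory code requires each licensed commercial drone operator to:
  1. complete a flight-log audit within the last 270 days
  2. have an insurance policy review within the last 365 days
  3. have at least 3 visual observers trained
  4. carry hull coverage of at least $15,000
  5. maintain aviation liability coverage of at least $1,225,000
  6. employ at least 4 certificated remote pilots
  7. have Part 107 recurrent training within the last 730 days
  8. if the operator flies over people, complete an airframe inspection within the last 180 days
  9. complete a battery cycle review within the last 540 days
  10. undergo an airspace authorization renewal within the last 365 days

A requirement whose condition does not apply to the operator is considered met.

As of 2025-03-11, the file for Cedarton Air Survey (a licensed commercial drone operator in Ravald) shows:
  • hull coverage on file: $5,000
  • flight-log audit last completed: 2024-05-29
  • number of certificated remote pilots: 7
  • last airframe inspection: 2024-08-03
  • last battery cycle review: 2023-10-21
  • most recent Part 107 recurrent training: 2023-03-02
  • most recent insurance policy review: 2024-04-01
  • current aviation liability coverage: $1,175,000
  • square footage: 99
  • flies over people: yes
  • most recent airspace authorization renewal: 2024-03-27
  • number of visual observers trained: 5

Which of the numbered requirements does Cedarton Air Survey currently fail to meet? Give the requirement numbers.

1, 4, 5, 7, 8

1. flight-log audit 286 days ago vs limit 270 → not met
2. insurance policy review 344 days ago vs limit 365 → met
3. visual observers trained 5 ≥ 3 → met
4. hull coverage $5,000 < $15,000 → not met
5. aviation liability coverage $1,175,000 < $1,225,000 → not met
6. certificated remote pilots 7 ≥ 4 → met
7. Part 107 recurrent training 740 days ago vs limit 730 → not met
8. condition 'flies over people' holds; airframe inspection 220 days ago vs limit 180 → not met
9. battery cycle review 507 days ago vs limit 540 → met
10. airspace authorization renewal 349 days ago vs limit 365 → met
Not met: 1, 4, 5, 7, 8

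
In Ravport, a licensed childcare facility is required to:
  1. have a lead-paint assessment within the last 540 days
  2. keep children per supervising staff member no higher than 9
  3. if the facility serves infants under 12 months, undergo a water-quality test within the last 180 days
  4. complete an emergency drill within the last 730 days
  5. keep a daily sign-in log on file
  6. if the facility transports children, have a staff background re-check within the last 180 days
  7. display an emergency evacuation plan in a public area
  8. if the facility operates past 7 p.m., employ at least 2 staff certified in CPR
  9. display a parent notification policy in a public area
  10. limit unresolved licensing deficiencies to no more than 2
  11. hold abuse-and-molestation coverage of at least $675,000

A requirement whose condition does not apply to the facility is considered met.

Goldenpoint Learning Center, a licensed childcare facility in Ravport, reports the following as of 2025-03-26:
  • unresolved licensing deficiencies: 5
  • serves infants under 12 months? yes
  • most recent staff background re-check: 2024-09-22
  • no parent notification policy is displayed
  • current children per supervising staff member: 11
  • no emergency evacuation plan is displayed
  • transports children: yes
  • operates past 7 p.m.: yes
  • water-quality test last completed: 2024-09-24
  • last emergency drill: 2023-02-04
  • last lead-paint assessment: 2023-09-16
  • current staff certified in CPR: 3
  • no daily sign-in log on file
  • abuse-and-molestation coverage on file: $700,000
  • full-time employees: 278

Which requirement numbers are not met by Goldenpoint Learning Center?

1, 2, 3, 4, 5, 6, 7, 9, 10

1. lead-paint assessment 557 days ago vs limit 540 → not met
2. children per supervising staff member 11 > 9 → not met
3. condition 'serves infants under 12 months' holds; water-quality test 183 days ago vs limit 180 → not met
4. emergency drill 781 days ago vs limit 730 → not met
5. daily sign-in log absent → not met
6. condition 'transports children' holds; staff background re-check 185 days ago vs limit 180 → not met
7. emergency evacuation plan absent → not met
8. condition 'operates past 7 p.m.' holds; staff certified in CPR 3 ≥ 2 → met
9. parent notification policy absent → not met
10. unresolved licensing deficiencies 5 > 2 → not met
11. abuse-and-molestation coverage $700,000 ≥ $675,000 → met
Not met: 1, 2, 3, 4, 5, 6, 7, 9, 10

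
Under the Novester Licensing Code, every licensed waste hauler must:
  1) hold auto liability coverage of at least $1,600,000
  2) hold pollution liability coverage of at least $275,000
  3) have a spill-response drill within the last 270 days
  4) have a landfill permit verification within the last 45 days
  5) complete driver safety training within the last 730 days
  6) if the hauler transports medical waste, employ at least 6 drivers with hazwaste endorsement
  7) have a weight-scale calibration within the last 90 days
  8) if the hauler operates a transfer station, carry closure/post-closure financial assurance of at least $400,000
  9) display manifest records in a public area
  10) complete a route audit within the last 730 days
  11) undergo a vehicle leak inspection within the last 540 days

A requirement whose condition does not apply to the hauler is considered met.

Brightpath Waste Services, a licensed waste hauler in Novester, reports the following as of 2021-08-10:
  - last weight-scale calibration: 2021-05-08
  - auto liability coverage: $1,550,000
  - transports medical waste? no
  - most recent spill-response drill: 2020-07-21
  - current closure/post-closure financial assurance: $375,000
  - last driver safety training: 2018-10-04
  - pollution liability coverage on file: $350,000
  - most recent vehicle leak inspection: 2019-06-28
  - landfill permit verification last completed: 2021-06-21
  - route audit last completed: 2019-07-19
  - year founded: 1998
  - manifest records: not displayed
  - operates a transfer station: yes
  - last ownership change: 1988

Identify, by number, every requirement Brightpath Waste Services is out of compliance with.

1. auto liability coverage $1,550,000 < $1,600,000 → not met
2. pollution liability coverage $350,000 ≥ $275,000 → met
3. spill-response drill 385 days ago vs limit 270 → not met
4. landfill permit verification 50 days ago vs limit 45 → not met
5. driver safety training 1041 days ago vs limit 730 → not met
6. condition 'transports medical waste' does not hold → requirement n/a → met
7. weight-scale calibration 94 days ago vs limit 90 → not met
8. condition 'operates a transfer station' holds; closure/post-closure financial assurance $375,000 < $400,000 → not met
9. manifest records absent → not met
10. route audit 753 days ago vs limit 730 → not met
11. vehicle leak inspection 774 days ago vs limit 540 → not met
Not met: 1, 3, 4, 5, 7, 8, 9, 10, 11

1, 3, 4, 5, 7, 8, 9, 10, 11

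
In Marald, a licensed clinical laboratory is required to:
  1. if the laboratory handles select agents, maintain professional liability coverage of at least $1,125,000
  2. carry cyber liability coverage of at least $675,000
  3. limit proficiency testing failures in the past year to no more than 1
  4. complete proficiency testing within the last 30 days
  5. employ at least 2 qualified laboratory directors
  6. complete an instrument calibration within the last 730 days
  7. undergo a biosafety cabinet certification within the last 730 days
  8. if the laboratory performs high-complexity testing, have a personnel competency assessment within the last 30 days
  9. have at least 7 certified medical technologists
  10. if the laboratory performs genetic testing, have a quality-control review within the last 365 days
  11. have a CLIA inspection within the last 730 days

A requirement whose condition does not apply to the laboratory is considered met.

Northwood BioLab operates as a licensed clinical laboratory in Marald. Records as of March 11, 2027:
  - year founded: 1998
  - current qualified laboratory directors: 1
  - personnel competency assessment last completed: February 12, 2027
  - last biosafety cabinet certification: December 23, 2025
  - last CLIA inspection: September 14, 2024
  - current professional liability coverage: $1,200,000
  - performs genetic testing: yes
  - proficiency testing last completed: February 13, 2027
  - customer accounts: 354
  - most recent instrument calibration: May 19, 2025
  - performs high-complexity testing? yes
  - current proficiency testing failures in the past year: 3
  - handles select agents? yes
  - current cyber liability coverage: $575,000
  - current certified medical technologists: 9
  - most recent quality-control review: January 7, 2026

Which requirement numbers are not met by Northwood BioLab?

2, 3, 5, 10, 11

1. condition 'handles select agents' holds; professional liability coverage $1,200,000 ≥ $1,125,000 → met
2. cyber liability coverage $575,000 < $675,000 → not met
3. proficiency testing failures in the past year 3 > 1 → not met
4. proficiency testing 26 days ago vs limit 30 → met
5. qualified laboratory directors 1 < 2 → not met
6. instrument calibration 661 days ago vs limit 730 → met
7. biosafety cabinet certification 443 days ago vs limit 730 → met
8. condition 'performs high-complexity testing' holds; personnel competency assessment 27 days ago vs limit 30 → met
9. certified medical technologists 9 ≥ 7 → met
10. condition 'performs genetic testing' holds; quality-control review 428 days ago vs limit 365 → not met
11. CLIA inspection 908 days ago vs limit 730 → not met
Not met: 2, 3, 5, 10, 11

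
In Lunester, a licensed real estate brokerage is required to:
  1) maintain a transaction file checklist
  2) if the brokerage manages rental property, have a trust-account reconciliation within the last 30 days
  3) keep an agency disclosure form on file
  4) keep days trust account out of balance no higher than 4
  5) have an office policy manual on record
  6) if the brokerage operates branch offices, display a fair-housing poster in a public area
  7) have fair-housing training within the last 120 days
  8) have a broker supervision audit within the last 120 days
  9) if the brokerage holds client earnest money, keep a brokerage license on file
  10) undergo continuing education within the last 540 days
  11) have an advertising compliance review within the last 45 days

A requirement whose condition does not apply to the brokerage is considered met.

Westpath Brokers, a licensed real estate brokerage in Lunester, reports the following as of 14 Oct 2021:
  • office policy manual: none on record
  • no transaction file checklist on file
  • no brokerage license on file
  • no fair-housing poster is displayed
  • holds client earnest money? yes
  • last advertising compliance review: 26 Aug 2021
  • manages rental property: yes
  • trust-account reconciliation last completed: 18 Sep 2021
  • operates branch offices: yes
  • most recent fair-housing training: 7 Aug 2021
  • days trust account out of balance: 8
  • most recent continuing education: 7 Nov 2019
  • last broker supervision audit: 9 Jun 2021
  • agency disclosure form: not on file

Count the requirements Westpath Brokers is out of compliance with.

1. transaction file checklist absent → not met
2. condition 'manages rental property' holds; trust-account reconciliation 26 days ago vs limit 30 → met
3. agency disclosure form absent → not met
4. days trust account out of balance 8 > 4 → not met
5. office policy manual absent → not met
6. condition 'operates branch offices' holds; fair-housing poster absent → not met
7. fair-housing training 68 days ago vs limit 120 → met
8. broker supervision audit 127 days ago vs limit 120 → not met
9. condition 'holds client earnest money' holds; brokerage license absent → not met
10. continuing education 707 days ago vs limit 540 → not met
11. advertising compliance review 49 days ago vs limit 45 → not met
Not met: 9 of 11

9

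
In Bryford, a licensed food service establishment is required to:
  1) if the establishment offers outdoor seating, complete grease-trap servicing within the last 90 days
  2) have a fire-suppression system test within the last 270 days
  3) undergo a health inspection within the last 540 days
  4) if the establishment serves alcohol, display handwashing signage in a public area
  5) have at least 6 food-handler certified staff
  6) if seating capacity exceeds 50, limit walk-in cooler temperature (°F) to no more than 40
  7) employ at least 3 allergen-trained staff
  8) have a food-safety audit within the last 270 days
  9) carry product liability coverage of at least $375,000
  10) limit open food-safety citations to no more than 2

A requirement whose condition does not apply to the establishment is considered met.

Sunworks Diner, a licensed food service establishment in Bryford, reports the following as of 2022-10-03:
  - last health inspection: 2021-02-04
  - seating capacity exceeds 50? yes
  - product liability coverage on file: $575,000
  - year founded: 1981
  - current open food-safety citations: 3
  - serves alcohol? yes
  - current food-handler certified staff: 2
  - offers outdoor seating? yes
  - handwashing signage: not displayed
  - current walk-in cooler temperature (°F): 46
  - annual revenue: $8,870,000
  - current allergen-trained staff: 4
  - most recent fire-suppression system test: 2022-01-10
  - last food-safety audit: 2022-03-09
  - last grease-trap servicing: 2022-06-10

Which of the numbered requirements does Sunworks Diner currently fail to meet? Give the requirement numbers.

1, 3, 4, 5, 6, 10

1. condition 'offers outdoor seating' holds; grease-trap servicing 115 days ago vs limit 90 → not met
2. fire-suppression system test 266 days ago vs limit 270 → met
3. health inspection 606 days ago vs limit 540 → not met
4. condition 'serves alcohol' holds; handwashing signage absent → not met
5. food-handler certified staff 2 < 6 → not met
6. condition 'seating capacity exceeds 50' holds; walk-in cooler temperature (°F) 46 > 40 → not met
7. allergen-trained staff 4 ≥ 3 → met
8. food-safety audit 208 days ago vs limit 270 → met
9. product liability coverage $575,000 ≥ $375,000 → met
10. open food-safety citations 3 > 2 → not met
Not met: 1, 3, 4, 5, 6, 10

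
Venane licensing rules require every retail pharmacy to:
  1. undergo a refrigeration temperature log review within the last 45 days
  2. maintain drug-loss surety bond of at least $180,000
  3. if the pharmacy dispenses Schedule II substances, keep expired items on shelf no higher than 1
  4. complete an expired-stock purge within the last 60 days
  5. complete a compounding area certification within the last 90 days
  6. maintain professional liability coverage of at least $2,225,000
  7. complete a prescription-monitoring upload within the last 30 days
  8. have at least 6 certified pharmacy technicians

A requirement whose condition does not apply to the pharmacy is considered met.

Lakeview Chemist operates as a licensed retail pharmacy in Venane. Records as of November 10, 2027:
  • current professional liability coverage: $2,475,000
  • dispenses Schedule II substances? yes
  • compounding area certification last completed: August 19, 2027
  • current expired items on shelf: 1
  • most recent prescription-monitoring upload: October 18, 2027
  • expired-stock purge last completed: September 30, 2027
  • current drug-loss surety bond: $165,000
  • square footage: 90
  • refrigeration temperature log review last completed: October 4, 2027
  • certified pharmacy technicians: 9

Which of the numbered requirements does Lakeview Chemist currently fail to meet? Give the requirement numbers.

1. refrigeration temperature log review 37 days ago vs limit 45 → met
2. drug-loss surety bond $165,000 < $180,000 → not met
3. condition 'dispenses Schedule II substances' holds; expired items on shelf 1 ≤ 1 → met
4. expired-stock purge 41 days ago vs limit 60 → met
5. compounding area certification 83 days ago vs limit 90 → met
6. professional liability coverage $2,475,000 ≥ $2,225,000 → met
7. prescription-monitoring upload 23 days ago vs limit 30 → met
8. certified pharmacy technicians 9 ≥ 6 → met
Not met: 2

2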